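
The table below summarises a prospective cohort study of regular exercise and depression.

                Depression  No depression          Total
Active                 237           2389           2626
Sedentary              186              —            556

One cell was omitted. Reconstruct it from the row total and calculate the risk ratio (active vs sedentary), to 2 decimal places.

The missing cell is in the unexposed row: 556 − 186 = 370.
So a = 237, b = 2389, c = 186, d = 370.
RR = [a/(a+b)] / [c/(c+d)] = (237/2626) / (186/556) = 0.09025/0.33453 = 0.26978

0.27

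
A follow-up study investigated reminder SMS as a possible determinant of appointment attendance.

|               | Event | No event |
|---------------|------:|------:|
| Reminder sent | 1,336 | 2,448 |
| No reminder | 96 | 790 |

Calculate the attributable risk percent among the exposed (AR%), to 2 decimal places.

69.31

Cells: a = 1336, b = 2448, c = 96, d = 790.
Risk in exposed = 1336/3784 = 0.35307; risk in unexposed = 96/886 = 0.10835.
RR = 0.35307/0.10835 = 3.25850
AR% = (RR − 1)/RR × 100 = (3.25850 − 1)/3.25850 × 100 = 69.3110%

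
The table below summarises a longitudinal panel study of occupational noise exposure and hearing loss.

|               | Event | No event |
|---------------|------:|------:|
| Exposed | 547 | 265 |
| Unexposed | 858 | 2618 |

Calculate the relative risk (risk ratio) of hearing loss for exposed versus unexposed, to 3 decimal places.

2.729

Cells: a = 547, b = 265, c = 858, d = 2618.
Risk in exposed = 547/812 = 0.67365; risk in unexposed = 858/3476 = 0.24684.
RR = 0.67365 / 0.24684 = 2.72913
The risk among the exposed is 2.73 times that among the unexposed.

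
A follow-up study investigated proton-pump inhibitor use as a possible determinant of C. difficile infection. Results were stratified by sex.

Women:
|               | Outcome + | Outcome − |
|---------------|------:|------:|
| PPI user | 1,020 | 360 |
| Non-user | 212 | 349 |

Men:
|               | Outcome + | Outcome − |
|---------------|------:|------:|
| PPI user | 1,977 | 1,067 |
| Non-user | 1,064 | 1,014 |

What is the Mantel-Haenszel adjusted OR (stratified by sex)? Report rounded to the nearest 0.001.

2.203

OR_MH = Σ(aᵢdᵢ/nᵢ) / Σ(bᵢcᵢ/nᵢ), where nᵢ is the stratum total.
Stratum 1 (Women): n = 1941; a·d/n = 1020·349/1941 = 183.4003; b·c/n = 360·212/1941 = 39.3199
Stratum 2 (Men): n = 5122; a·d/n = 1977·1014/5122 = 391.3858; b·c/n = 1067·1064/5122 = 221.6494
OR_MH = (183.4003 + 391.3858) / (39.3199 + 221.6494) = 574.7861 / 260.9693 = 2.20250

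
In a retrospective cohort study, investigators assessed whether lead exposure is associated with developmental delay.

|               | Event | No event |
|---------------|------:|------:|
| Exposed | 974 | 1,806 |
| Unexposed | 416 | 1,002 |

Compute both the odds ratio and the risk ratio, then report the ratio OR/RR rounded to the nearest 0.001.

1.088

Cells: a = 974, b = 1806, c = 416, d = 1002.
OR = (974·1002)/(1806·416) = 975948/751296 = 1.29902
Risk in exposed = 974/2780 = 0.35036; risk in unexposed = 416/1418 = 0.29337; RR = 1.19425
OR/RR = 1.29902 / 1.19425 = 1.08772
The outcome is not rare, so the OR lies further from 1 than the RR.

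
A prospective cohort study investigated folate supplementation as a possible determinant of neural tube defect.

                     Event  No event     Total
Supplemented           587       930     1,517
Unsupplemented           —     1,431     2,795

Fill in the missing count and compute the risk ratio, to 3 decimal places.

0.793

The missing cell is in the unexposed row: 2795 − 1431 = 1364.
So a = 587, b = 930, c = 1364, d = 1431.
RR = [a/(a+b)] / [c/(c+d)] = (587/1517) / (1364/2795) = 0.38695/0.48801 = 0.79290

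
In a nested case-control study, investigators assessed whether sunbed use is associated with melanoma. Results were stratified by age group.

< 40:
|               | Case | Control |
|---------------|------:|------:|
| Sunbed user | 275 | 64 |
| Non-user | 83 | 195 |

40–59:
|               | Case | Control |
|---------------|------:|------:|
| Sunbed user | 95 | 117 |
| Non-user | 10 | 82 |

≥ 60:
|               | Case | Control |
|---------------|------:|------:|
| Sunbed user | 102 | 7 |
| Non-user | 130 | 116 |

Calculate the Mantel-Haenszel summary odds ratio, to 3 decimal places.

9.711

OR_MH = Σ(aᵢdᵢ/nᵢ) / Σ(bᵢcᵢ/nᵢ), where nᵢ is the stratum total.
Stratum 1 (< 40): n = 617; a·d/n = 275·195/617 = 86.9125; b·c/n = 64·83/617 = 8.6094
Stratum 2 (40–59): n = 304; a·d/n = 95·82/304 = 25.6250; b·c/n = 117·10/304 = 3.8487
Stratum 3 (≥ 60): n = 355; a·d/n = 102·116/355 = 33.3296; b·c/n = 7·130/355 = 2.5634
OR_MH = (86.9125 + 25.6250 + 33.3296) / (8.6094 + 3.8487 + 2.5634) = 145.8671 / 15.0215 = 9.71057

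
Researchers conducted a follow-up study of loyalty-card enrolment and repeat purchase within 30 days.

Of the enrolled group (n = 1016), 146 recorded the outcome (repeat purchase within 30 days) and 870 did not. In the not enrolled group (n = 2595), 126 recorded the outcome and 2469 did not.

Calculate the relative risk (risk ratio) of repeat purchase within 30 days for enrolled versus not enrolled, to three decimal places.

From the description: a = 146, b = 870, c = 126, d = 2469.
Risk in exposed = 146/1016 = 0.14370; risk in unexposed = 126/2595 = 0.04855.
RR = 0.14370 / 0.04855 = 2.95955
The risk among the exposed is 2.96 times that among the unexposed.

2.960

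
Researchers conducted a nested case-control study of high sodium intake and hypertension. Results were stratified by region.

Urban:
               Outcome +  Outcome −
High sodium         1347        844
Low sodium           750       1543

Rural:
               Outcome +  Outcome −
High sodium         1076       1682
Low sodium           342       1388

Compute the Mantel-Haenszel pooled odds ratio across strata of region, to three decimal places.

2.956

OR_MH = Σ(aᵢdᵢ/nᵢ) / Σ(bᵢcᵢ/nᵢ), where nᵢ is the stratum total.
Stratum 1 (Urban): n = 4484; a·d/n = 1347·1543/4484 = 463.5194; b·c/n = 844·750/4484 = 141.1686
Stratum 2 (Rural): n = 4488; a·d/n = 1076·1388/4488 = 332.7736; b·c/n = 1682·342/4488 = 128.1738
OR_MH = (463.5194 + 332.7736) / (141.1686 + 128.1738) = 796.2930 / 269.3424 = 2.95643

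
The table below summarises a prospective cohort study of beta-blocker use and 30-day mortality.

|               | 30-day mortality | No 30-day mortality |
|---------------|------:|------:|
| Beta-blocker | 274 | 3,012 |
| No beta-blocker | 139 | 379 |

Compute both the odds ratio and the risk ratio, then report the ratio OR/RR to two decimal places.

Cells: a = 274, b = 3012, c = 139, d = 379.
OR = (274·379)/(3012·139) = 103846/418668 = 0.24804
Risk in exposed = 274/3286 = 0.08338; risk in unexposed = 139/518 = 0.26834; RR = 0.31074
OR/RR = 0.24804 / 0.31074 = 0.79822
The outcome is not rare, so the OR lies further from 1 than the RR.

0.80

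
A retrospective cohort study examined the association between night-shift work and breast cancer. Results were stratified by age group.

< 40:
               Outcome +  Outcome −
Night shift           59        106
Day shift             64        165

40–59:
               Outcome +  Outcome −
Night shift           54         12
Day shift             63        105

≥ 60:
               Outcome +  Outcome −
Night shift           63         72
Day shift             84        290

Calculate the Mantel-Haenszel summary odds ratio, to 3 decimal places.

OR_MH = Σ(aᵢdᵢ/nᵢ) / Σ(bᵢcᵢ/nᵢ), where nᵢ is the stratum total.
Stratum 1 (< 40): n = 394; a·d/n = 59·165/394 = 24.7081; b·c/n = 106·64/394 = 17.2183
Stratum 2 (40–59): n = 234; a·d/n = 54·105/234 = 24.2308; b·c/n = 12·63/234 = 3.2308
Stratum 3 (≥ 60): n = 509; a·d/n = 63·290/509 = 35.8939; b·c/n = 72·84/509 = 11.8821
OR_MH = (24.7081 + 24.2308 + 35.8939) / (17.2183 + 3.2308 + 11.8821) = 84.8328 / 32.3312 = 2.62387

2.624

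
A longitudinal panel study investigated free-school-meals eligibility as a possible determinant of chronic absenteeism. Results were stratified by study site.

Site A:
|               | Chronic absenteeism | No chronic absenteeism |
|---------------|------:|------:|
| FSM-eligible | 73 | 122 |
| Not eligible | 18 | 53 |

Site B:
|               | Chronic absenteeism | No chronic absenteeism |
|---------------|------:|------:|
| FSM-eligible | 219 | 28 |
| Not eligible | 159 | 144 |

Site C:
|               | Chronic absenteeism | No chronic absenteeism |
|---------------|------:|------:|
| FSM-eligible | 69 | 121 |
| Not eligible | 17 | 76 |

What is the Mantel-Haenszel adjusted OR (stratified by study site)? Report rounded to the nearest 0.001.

OR_MH = Σ(aᵢdᵢ/nᵢ) / Σ(bᵢcᵢ/nᵢ), where nᵢ is the stratum total.
Stratum 1 (Site A): n = 266; a·d/n = 73·53/266 = 14.5451; b·c/n = 122·18/266 = 8.2556
Stratum 2 (Site B): n = 550; a·d/n = 219·144/550 = 57.3382; b·c/n = 28·159/550 = 8.0945
Stratum 3 (Site C): n = 283; a·d/n = 69·76/283 = 18.5300; b·c/n = 121·17/283 = 7.2686
OR_MH = (14.5451 + 57.3382 + 18.5300) / (8.2556 + 8.0945 + 7.2686) = 90.4133 / 23.6187 = 3.82803

3.828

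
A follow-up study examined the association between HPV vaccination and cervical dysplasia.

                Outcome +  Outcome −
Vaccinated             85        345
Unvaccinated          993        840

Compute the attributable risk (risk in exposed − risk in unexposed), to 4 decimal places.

Cells: a = 85, b = 345, c = 993, d = 840.
Risk in exposed = 85/430 = 0.197674; risk in unexposed = 993/1833 = 0.541735.
Risk difference = 0.197674 − 0.541735 = -0.344060

-0.3441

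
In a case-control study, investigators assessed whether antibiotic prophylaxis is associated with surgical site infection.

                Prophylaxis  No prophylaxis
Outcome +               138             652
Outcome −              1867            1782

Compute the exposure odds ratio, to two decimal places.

Reading the table with exposure as columns: a = 138 (Prophylaxis, case), b = 1867 (Prophylaxis, non-case), c = 652 (No prophylaxis, case), d = 1782.
OR = (a·d)/(b·c) = (138 × 1782) / (1867 × 652) = 245916 / 1217284 = 0.20202
Exposure is associated with lower odds of surgical site infection (OR = 0.20 < 1).

0.20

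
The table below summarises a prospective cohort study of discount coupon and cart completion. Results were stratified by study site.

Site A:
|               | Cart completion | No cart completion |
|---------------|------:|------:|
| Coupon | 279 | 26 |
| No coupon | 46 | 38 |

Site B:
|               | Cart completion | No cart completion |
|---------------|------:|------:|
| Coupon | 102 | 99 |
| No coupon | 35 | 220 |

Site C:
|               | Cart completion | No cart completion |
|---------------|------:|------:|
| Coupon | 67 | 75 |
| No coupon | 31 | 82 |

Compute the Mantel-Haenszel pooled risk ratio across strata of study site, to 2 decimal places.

2.14

RR_MH = Σ(aᵢ·n₀ᵢ/nᵢ) / Σ(cᵢ·n₁ᵢ/nᵢ), with n₁ᵢ = aᵢ+bᵢ (exposed), n₀ᵢ = cᵢ+dᵢ (unexposed), nᵢ = n₁ᵢ+n₀ᵢ.
Stratum 1 (Site A): n₁ = 305, n₀ = 84, n = 389; a·n₀/n = 279·84/389 = 60.2468; c·n₁/n = 46·305/389 = 36.0668
Stratum 2 (Site B): n₁ = 201, n₀ = 255, n = 456; a·n₀/n = 102·255/456 = 57.0395; c·n₁/n = 35·201/456 = 15.4276
Stratum 3 (Site C): n₁ = 142, n₀ = 113, n = 255; a·n₀/n = 67·113/255 = 29.6902; c·n₁/n = 31·142/255 = 17.2627
RR_MH = (60.2468 + 57.0395 + 29.6902) / (36.0668 + 15.4276 + 17.2627) = 146.9765 / 68.7572 = 2.13762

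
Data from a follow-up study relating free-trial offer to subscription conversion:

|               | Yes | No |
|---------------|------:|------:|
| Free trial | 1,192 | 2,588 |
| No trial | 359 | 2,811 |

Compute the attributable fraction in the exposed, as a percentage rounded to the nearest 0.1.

Cells: a = 1192, b = 2588, c = 359, d = 2811.
Risk in exposed = 1192/3780 = 0.31534; risk in unexposed = 359/3170 = 0.11325.
RR = 0.31534/0.11325 = 2.78451
AR% = (RR − 1)/RR × 100 = (2.78451 − 1)/2.78451 × 100 = 64.0871%

64.1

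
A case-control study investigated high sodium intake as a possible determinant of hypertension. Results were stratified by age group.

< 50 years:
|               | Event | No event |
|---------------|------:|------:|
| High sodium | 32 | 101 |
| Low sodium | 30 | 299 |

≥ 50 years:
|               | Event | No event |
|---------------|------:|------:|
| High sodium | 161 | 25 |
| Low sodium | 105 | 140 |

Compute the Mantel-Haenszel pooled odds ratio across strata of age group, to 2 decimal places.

OR_MH = Σ(aᵢdᵢ/nᵢ) / Σ(bᵢcᵢ/nᵢ), where nᵢ is the stratum total.
Stratum 1 (< 50 years): n = 462; a·d/n = 32·299/462 = 20.7100; b·c/n = 101·30/462 = 6.5584
Stratum 2 (≥ 50 years): n = 431; a·d/n = 161·140/431 = 52.2970; b·c/n = 25·105/431 = 6.0905
OR_MH = (20.7100 + 52.2970) / (6.5584 + 6.0905) = 73.0069 / 12.6489 = 5.77179

5.77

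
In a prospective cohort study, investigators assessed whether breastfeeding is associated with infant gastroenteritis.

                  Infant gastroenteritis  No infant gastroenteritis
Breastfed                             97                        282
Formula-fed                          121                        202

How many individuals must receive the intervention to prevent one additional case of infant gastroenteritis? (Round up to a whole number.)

Risk in treated group = 97/379 = 0.25594; risk in control = 121/323 = 0.37461.
Absolute risk reduction = 0.37461 − 0.25594 = 0.11868
NNT = 1 / ARR = 1 / 0.11868 = 8.426 → round up → 9

9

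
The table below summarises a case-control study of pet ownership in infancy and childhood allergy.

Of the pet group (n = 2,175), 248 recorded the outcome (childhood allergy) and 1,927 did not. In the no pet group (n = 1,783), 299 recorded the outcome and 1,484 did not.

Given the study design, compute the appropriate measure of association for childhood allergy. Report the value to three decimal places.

From the description: a = 248, b = 1927, c = 299, d = 1484.
This is a case-control study: participants were sampled on outcome status, so risks in the source population cannot be estimated directly — relative risk is not valid here. The odds ratio is the appropriate measure.
OR = (a·d)/(b·c) = (248 × 1484) / (1927 × 299) = 368032 / 576173 = 0.63875

0.639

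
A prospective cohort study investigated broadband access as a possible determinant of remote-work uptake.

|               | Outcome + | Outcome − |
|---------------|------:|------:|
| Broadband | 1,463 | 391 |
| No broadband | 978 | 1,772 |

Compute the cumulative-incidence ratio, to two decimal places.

2.22

Cells: a = 1463, b = 391, c = 978, d = 1772.
Risk in exposed = 1463/1854 = 0.78910; risk in unexposed = 978/2750 = 0.35564.
RR = 0.78910 / 0.35564 = 2.21885
The risk among the exposed is 2.22 times that among the unexposed.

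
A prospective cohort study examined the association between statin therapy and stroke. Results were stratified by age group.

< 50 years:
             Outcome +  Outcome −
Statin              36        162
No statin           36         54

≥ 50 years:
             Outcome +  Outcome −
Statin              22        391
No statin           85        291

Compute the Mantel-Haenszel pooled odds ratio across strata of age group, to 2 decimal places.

0.24

OR_MH = Σ(aᵢdᵢ/nᵢ) / Σ(bᵢcᵢ/nᵢ), where nᵢ is the stratum total.
Stratum 1 (< 50 years): n = 288; a·d/n = 36·54/288 = 6.7500; b·c/n = 162·36/288 = 20.2500
Stratum 2 (≥ 50 years): n = 789; a·d/n = 22·291/789 = 8.1141; b·c/n = 391·85/789 = 42.1229
OR_MH = (6.7500 + 8.1141) / (20.2500 + 42.1229) = 14.8641 / 62.3729 = 0.23831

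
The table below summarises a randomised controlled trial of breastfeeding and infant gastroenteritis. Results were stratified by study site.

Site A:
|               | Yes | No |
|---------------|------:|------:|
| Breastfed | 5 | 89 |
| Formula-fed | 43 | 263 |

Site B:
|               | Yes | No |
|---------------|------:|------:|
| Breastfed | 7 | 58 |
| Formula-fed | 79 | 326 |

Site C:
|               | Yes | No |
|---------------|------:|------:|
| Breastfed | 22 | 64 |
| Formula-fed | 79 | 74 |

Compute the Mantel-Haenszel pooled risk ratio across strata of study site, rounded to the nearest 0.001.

0.484

RR_MH = Σ(aᵢ·n₀ᵢ/nᵢ) / Σ(cᵢ·n₁ᵢ/nᵢ), with n₁ᵢ = aᵢ+bᵢ (exposed), n₀ᵢ = cᵢ+dᵢ (unexposed), nᵢ = n₁ᵢ+n₀ᵢ.
Stratum 1 (Site A): n₁ = 94, n₀ = 306, n = 400; a·n₀/n = 5·306/400 = 3.8250; c·n₁/n = 43·94/400 = 10.1050
Stratum 2 (Site B): n₁ = 65, n₀ = 405, n = 470; a·n₀/n = 7·405/470 = 6.0319; c·n₁/n = 79·65/470 = 10.9255
Stratum 3 (Site C): n₁ = 86, n₀ = 153, n = 239; a·n₀/n = 22·153/239 = 14.0837; c·n₁/n = 79·86/239 = 28.4268
RR_MH = (3.8250 + 6.0319 + 14.0837) / (10.1050 + 10.9255 + 28.4268) = 23.9406 / 49.4573 = 0.48407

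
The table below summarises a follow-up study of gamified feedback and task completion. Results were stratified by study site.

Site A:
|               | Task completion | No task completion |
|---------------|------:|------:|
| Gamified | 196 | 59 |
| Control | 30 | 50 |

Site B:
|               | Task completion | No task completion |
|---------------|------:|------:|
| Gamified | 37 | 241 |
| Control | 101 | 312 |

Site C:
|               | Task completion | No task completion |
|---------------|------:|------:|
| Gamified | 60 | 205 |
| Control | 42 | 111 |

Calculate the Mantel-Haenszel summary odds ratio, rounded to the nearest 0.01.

OR_MH = Σ(aᵢdᵢ/nᵢ) / Σ(bᵢcᵢ/nᵢ), where nᵢ is the stratum total.
Stratum 1 (Site A): n = 335; a·d/n = 196·50/335 = 29.2537; b·c/n = 59·30/335 = 5.2836
Stratum 2 (Site B): n = 691; a·d/n = 37·312/691 = 16.7062; b·c/n = 241·101/691 = 35.2258
Stratum 3 (Site C): n = 418; a·d/n = 60·111/418 = 15.9330; b·c/n = 205·42/418 = 20.5981
OR_MH = (29.2537 + 16.7062 + 15.9330) / (5.2836 + 35.2258 + 20.5981) = 61.8930 / 61.1074 = 1.01286

1.01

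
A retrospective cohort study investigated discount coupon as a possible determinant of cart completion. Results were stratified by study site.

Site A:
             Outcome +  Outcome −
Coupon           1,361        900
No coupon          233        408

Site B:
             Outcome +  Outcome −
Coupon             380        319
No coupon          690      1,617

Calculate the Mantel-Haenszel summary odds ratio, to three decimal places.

2.720

OR_MH = Σ(aᵢdᵢ/nᵢ) / Σ(bᵢcᵢ/nᵢ), where nᵢ is the stratum total.
Stratum 1 (Site A): n = 2902; a·d/n = 1361·408/2902 = 191.3467; b·c/n = 900·233/2902 = 72.2605
Stratum 2 (Site B): n = 3006; a·d/n = 380·1617/3006 = 204.4112; b·c/n = 319·690/3006 = 73.2236
OR_MH = (191.3467 + 204.4112) / (72.2605 + 73.2236) = 395.7578 / 145.4841 = 2.72028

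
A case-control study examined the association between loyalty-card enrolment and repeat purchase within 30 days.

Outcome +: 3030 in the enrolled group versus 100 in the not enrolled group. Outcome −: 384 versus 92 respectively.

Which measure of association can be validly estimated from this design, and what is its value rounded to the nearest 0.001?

7.259

From the description: a = 3030, b = 384, c = 100, d = 92.
This is a case-control study: participants were sampled on outcome status, so risks in the source population cannot be estimated directly — relative risk is not valid here. The odds ratio is the appropriate measure.
OR = (a·d)/(b·c) = (3030 × 92) / (384 × 100) = 278760 / 38400 = 7.25938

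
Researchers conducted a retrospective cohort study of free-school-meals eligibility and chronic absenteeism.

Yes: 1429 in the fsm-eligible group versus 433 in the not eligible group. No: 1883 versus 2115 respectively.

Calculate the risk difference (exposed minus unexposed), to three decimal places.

0.262

From the description: a = 1429, b = 1883, c = 433, d = 2115.
Risk in exposed = 1429/3312 = 0.431461; risk in unexposed = 433/2548 = 0.169937.
Risk difference = 0.431461 − 0.169937 = 0.261524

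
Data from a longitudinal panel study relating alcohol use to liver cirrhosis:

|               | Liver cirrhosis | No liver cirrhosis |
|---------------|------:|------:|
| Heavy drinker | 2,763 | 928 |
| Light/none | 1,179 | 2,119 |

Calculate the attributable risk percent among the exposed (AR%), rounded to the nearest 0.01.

Cells: a = 2763, b = 928, c = 1179, d = 2119.
Risk in exposed = 2763/3691 = 0.74858; risk in unexposed = 1179/3298 = 0.35749.
RR = 0.74858/0.35749 = 2.09399
AR% = (RR − 1)/RR × 100 = (2.09399 − 1)/2.09399 × 100 = 52.2442%

52.24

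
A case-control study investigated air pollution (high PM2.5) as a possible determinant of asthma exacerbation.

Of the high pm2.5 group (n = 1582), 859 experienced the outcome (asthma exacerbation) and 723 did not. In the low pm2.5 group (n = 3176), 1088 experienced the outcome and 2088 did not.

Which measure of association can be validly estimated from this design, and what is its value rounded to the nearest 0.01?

From the description: a = 859, b = 723, c = 1088, d = 2088.
This is a case-control study: participants were sampled on outcome status, so risks in the source population cannot be estimated directly — relative risk is not valid here. The odds ratio is the appropriate measure.
OR = (a·d)/(b·c) = (859 × 2088) / (723 × 1088) = 1793592 / 786624 = 2.28011

2.28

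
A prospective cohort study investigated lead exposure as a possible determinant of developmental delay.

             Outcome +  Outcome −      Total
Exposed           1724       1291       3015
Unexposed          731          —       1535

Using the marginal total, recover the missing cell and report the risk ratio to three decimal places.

The missing cell is in the unexposed row: 1535 − 731 = 804.
So a = 1724, b = 1291, c = 731, d = 804.
RR = [a/(a+b)] / [c/(c+d)] = (1724/3015) / (731/1535) = 0.57181/0.47622 = 1.20072

1.201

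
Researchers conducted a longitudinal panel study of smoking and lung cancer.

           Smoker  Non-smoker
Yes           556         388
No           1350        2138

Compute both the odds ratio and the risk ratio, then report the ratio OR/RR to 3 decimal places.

Reading the table with exposure as columns: a = 556 (Smoker, case), b = 1350 (Smoker, non-case), c = 388 (Non-smoker, case), d = 2138.
OR = (556·2138)/(1350·388) = 1188728/523800 = 2.26943
Risk in exposed = 556/1906 = 0.29171; risk in unexposed = 388/2526 = 0.15360; RR = 1.89912
OR/RR = 2.26943 / 1.89912 = 1.19499
The outcome is not rare, so the OR lies further from 1 than the RR.

1.195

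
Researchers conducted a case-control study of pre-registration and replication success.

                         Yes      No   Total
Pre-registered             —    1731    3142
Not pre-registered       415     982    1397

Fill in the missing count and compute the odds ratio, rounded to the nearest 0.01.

1.93

The missing cell is in the exposed row: 3142 − 1731 = 1411.
So a = 1411, b = 1731, c = 415, d = 982.
OR = (a·d)/(b·c) = (1411 × 982) / (1731 × 415) = 1385602 / 718365 = 1.92883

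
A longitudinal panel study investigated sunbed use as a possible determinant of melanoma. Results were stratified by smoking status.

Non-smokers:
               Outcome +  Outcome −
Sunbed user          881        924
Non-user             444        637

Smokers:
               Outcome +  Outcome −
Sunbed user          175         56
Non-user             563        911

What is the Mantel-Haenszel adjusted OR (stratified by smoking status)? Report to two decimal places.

OR_MH = Σ(aᵢdᵢ/nᵢ) / Σ(bᵢcᵢ/nᵢ), where nᵢ is the stratum total.
Stratum 1 (Non-smokers): n = 2886; a·d/n = 881·637/2886 = 194.4550; b·c/n = 924·444/2886 = 142.1538
Stratum 2 (Smokers): n = 1705; a·d/n = 175·911/1705 = 93.5044; b·c/n = 56·563/1705 = 18.4915
OR_MH = (194.4550 + 93.5044) / (142.1538 + 18.4915) = 287.9594 / 160.6453 = 1.79252

1.79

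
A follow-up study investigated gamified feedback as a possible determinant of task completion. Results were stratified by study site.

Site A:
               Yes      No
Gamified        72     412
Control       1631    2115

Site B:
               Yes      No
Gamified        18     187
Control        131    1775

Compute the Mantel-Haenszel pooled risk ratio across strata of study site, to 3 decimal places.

0.401

RR_MH = Σ(aᵢ·n₀ᵢ/nᵢ) / Σ(cᵢ·n₁ᵢ/nᵢ), with n₁ᵢ = aᵢ+bᵢ (exposed), n₀ᵢ = cᵢ+dᵢ (unexposed), nᵢ = n₁ᵢ+n₀ᵢ.
Stratum 1 (Site A): n₁ = 484, n₀ = 3746, n = 4230; a·n₀/n = 72·3746/4230 = 63.7617; c·n₁/n = 1631·484/4230 = 186.6203
Stratum 2 (Site B): n₁ = 205, n₀ = 1906, n = 2111; a·n₀/n = 18·1906/2111 = 16.2520; c·n₁/n = 131·205/2111 = 12.7215
RR_MH = (63.7617 + 16.2520) / (186.6203 + 12.7215) = 80.0137 / 199.3418 = 0.40139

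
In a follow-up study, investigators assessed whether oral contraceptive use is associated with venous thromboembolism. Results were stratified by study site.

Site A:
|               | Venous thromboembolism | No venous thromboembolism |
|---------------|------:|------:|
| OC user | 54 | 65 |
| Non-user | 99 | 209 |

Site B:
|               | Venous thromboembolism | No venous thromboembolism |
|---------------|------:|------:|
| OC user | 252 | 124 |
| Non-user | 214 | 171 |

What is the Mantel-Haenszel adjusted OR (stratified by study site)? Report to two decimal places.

OR_MH = Σ(aᵢdᵢ/nᵢ) / Σ(bᵢcᵢ/nᵢ), where nᵢ is the stratum total.
Stratum 1 (Site A): n = 427; a·d/n = 54·209/427 = 26.4309; b·c/n = 65·99/427 = 15.0703
Stratum 2 (Site B): n = 761; a·d/n = 252·171/761 = 56.6255; b·c/n = 124·214/761 = 34.8699
OR_MH = (26.4309 + 56.6255) / (15.0703 + 34.8699) = 83.0564 / 49.9402 = 1.66312

1.66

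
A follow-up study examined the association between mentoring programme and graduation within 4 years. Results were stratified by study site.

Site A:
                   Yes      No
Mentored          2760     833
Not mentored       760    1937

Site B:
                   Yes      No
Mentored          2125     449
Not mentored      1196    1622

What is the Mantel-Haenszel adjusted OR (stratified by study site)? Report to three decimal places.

OR_MH = Σ(aᵢdᵢ/nᵢ) / Σ(bᵢcᵢ/nᵢ), where nᵢ is the stratum total.
Stratum 1 (Site A): n = 6290; a·d/n = 2760·1937/6290 = 849.9396; b·c/n = 833·760/6290 = 100.6486
Stratum 2 (Site B): n = 5392; a·d/n = 2125·1622/5392 = 639.2341; b·c/n = 449·1196/5392 = 99.5927
OR_MH = (849.9396 + 639.2341) / (100.6486 + 99.5927) = 1489.1736 / 200.2414 = 7.43689

7.437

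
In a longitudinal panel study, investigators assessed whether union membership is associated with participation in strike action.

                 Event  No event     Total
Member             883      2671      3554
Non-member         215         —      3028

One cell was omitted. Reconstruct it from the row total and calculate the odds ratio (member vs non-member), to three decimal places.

4.325

The missing cell is in the unexposed row: 3028 − 215 = 2813.
So a = 883, b = 2671, c = 215, d = 2813.
OR = (a·d)/(b·c) = (883 × 2813) / (2671 × 215) = 2483879 / 574265 = 4.32532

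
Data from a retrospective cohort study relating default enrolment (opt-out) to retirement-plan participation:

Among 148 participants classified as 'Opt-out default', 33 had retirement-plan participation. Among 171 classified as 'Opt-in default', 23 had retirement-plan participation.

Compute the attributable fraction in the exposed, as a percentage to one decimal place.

39.7

From the description: a = 33, b = 115, c = 23, d = 148.
Risk in exposed = 33/148 = 0.22297; risk in unexposed = 23/171 = 0.13450.
RR = 0.22297/0.13450 = 1.65776
AR% = (RR − 1)/RR × 100 = (1.65776 − 1)/1.65776 × 100 = 39.6775%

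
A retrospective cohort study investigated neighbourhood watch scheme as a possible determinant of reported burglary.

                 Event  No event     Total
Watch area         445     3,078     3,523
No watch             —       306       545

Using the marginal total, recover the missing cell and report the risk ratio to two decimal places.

The missing cell is in the unexposed row: 545 − 306 = 239.
So a = 445, b = 3078, c = 239, d = 306.
RR = [a/(a+b)] / [c/(c+d)] = (445/3523) / (239/545) = 0.12631/0.43853 = 0.28804

0.29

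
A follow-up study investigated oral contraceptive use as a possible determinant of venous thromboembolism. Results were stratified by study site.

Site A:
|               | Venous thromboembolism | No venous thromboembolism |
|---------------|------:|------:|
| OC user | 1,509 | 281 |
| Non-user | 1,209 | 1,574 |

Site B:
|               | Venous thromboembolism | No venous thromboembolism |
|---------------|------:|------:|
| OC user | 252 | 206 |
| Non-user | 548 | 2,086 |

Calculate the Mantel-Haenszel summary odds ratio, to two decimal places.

OR_MH = Σ(aᵢdᵢ/nᵢ) / Σ(bᵢcᵢ/nᵢ), where nᵢ is the stratum total.
Stratum 1 (Site A): n = 4573; a·d/n = 1509·1574/4573 = 519.3890; b·c/n = 281·1209/4573 = 74.2902
Stratum 2 (Site B): n = 3092; a·d/n = 252·2086/3092 = 170.0103; b·c/n = 206·548/3092 = 36.5097
OR_MH = (519.3890 + 170.0103) / (74.2902 + 36.5097) = 689.3994 / 110.7999 = 6.22202

6.22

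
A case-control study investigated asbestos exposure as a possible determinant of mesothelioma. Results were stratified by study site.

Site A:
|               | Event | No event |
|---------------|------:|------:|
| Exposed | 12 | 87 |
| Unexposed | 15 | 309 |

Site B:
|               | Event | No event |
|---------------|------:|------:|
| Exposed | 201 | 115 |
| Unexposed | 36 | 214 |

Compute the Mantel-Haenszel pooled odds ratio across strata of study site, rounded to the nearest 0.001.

8.151

OR_MH = Σ(aᵢdᵢ/nᵢ) / Σ(bᵢcᵢ/nᵢ), where nᵢ is the stratum total.
Stratum 1 (Site A): n = 423; a·d/n = 12·309/423 = 8.7660; b·c/n = 87·15/423 = 3.0851
Stratum 2 (Site B): n = 566; a·d/n = 201·214/566 = 75.9965; b·c/n = 115·36/566 = 7.3145
OR_MH = (8.7660 + 75.9965) / (3.0851 + 7.3145) = 84.7624 / 10.3996 = 8.15055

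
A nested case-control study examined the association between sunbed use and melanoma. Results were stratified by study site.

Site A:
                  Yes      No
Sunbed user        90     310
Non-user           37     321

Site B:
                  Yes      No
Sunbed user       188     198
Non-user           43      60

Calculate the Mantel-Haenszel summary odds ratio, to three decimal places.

OR_MH = Σ(aᵢdᵢ/nᵢ) / Σ(bᵢcᵢ/nᵢ), where nᵢ is the stratum total.
Stratum 1 (Site A): n = 758; a·d/n = 90·321/758 = 38.1135; b·c/n = 310·37/758 = 15.1319
Stratum 2 (Site B): n = 489; a·d/n = 188·60/489 = 23.0675; b·c/n = 198·43/489 = 17.4110
OR_MH = (38.1135 + 23.0675) / (15.1319 + 17.4110) = 61.1809 / 32.5430 = 1.88000

1.880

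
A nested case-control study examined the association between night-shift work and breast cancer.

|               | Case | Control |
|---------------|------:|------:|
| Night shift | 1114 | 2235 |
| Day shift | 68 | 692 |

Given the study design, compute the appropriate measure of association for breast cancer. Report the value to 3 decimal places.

5.072

Cells: a = 1114, b = 2235, c = 68, d = 692.
This is a nested case-control study: participants were sampled on outcome status, so risks in the source population cannot be estimated directly — relative risk is not valid here. The odds ratio is the appropriate measure.
OR = (a·d)/(b·c) = (1114 × 692) / (2235 × 68) = 770888 / 151980 = 5.07230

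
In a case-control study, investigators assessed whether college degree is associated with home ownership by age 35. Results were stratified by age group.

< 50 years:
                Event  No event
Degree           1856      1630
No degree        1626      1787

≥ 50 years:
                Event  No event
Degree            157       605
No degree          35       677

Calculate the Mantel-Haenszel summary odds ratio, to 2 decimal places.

OR_MH = Σ(aᵢdᵢ/nᵢ) / Σ(bᵢcᵢ/nᵢ), where nᵢ is the stratum total.
Stratum 1 (< 50 years): n = 6899; a·d/n = 1856·1787/6899 = 480.7468; b·c/n = 1630·1626/6899 = 384.1687
Stratum 2 (≥ 50 years): n = 1474; a·d/n = 157·677/1474 = 72.1092; b·c/n = 605·35/1474 = 14.3657
OR_MH = (480.7468 + 72.1092) / (384.1687 + 14.3657) = 552.8560 / 398.5344 = 1.38722

1.39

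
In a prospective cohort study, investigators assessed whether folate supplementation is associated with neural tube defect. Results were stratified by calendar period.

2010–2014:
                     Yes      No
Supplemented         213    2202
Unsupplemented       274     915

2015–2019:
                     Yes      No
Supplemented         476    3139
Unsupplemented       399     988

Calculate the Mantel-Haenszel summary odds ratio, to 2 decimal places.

0.35

OR_MH = Σ(aᵢdᵢ/nᵢ) / Σ(bᵢcᵢ/nᵢ), where nᵢ is the stratum total.
Stratum 1 (2010–2014): n = 3604; a·d/n = 213·915/3604 = 54.0774; b·c/n = 2202·274/3604 = 167.4107
Stratum 2 (2015–2019): n = 5002; a·d/n = 476·988/5002 = 94.0200; b·c/n = 3139·399/5002 = 250.3920
OR_MH = (54.0774 + 94.0200) / (167.4107 + 250.3920) = 148.0974 / 417.8027 = 0.35447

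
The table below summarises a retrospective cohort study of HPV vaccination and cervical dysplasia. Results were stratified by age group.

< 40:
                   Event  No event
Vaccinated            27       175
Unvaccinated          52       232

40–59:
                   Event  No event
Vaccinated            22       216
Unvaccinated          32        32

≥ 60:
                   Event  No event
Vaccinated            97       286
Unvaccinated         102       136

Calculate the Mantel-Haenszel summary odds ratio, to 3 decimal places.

0.412

OR_MH = Σ(aᵢdᵢ/nᵢ) / Σ(bᵢcᵢ/nᵢ), where nᵢ is the stratum total.
Stratum 1 (< 40): n = 486; a·d/n = 27·232/486 = 12.8889; b·c/n = 175·52/486 = 18.7243
Stratum 2 (40–59): n = 302; a·d/n = 22·32/302 = 2.3311; b·c/n = 216·32/302 = 22.8874
Stratum 3 (≥ 60): n = 621; a·d/n = 97·136/621 = 21.2432; b·c/n = 286·102/621 = 46.9758
OR_MH = (12.8889 + 2.3311 + 21.2432) / (18.7243 + 22.8874 + 46.9758) = 36.4632 / 88.5875 = 0.41161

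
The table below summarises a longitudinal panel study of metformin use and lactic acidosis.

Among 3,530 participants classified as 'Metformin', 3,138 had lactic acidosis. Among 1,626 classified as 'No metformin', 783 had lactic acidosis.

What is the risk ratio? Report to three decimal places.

1.846

From the description: a = 3138, b = 392, c = 783, d = 843.
Risk in exposed = 3138/3530 = 0.88895; risk in unexposed = 783/1626 = 0.48155.
RR = 0.88895 / 0.48155 = 1.84602
The risk among the exposed is 1.85 times that among the unexposed.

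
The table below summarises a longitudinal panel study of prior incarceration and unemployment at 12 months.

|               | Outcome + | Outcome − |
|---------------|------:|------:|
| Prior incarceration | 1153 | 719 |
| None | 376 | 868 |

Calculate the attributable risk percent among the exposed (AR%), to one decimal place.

Cells: a = 1153, b = 719, c = 376, d = 868.
Risk in exposed = 1153/1872 = 0.61592; risk in unexposed = 376/1244 = 0.30225.
RR = 0.61592/0.30225 = 2.03777
AR% = (RR − 1)/RR × 100 = (2.03777 − 1)/2.03777 × 100 = 50.9268%

50.9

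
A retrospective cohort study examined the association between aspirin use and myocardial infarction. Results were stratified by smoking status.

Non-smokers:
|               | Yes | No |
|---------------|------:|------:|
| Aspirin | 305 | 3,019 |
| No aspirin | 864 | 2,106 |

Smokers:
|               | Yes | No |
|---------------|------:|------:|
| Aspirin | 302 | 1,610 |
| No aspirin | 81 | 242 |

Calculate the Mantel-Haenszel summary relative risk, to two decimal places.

RR_MH = Σ(aᵢ·n₀ᵢ/nᵢ) / Σ(cᵢ·n₁ᵢ/nᵢ), with n₁ᵢ = aᵢ+bᵢ (exposed), n₀ᵢ = cᵢ+dᵢ (unexposed), nᵢ = n₁ᵢ+n₀ᵢ.
Stratum 1 (Non-smokers): n₁ = 3324, n₀ = 2970, n = 6294; a·n₀/n = 305·2970/6294 = 143.9228; c·n₁/n = 864·3324/6294 = 456.2974
Stratum 2 (Smokers): n₁ = 1912, n₀ = 323, n = 2235; a·n₀/n = 302·323/2235 = 43.6447; c·n₁/n = 81·1912/2235 = 69.2940
RR_MH = (143.9228 + 43.6447) / (456.2974 + 69.2940) = 187.5675 / 525.5914 = 0.35687

0.36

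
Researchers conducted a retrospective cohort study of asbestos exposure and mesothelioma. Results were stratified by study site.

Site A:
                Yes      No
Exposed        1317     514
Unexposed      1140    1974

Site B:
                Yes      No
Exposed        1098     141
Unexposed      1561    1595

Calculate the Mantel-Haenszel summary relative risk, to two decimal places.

RR_MH = Σ(aᵢ·n₀ᵢ/nᵢ) / Σ(cᵢ·n₁ᵢ/nᵢ), with n₁ᵢ = aᵢ+bᵢ (exposed), n₀ᵢ = cᵢ+dᵢ (unexposed), nᵢ = n₁ᵢ+n₀ᵢ.
Stratum 1 (Site A): n₁ = 1831, n₀ = 3114, n = 4945; a·n₀/n = 1317·3114/4945 = 829.3505; c·n₁/n = 1140·1831/4945 = 422.1112
Stratum 2 (Site B): n₁ = 1239, n₀ = 3156, n = 4395; a·n₀/n = 1098·3156/4395 = 788.4614; c·n₁/n = 1561·1239/4395 = 440.0635
RR_MH = (829.3505 + 788.4614) / (422.1112 + 440.0635) = 1617.8119 / 862.1747 = 1.87643

1.88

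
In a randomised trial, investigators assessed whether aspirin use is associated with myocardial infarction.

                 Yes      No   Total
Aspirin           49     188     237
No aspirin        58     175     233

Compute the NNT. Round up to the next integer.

Risk in treated group = 49/237 = 0.20675; risk in control = 58/233 = 0.24893.
Absolute risk reduction = 0.24893 − 0.20675 = 0.04218
NNT = 1 / ARR = 1 / 0.04218 = 23.710 → round up → 24

24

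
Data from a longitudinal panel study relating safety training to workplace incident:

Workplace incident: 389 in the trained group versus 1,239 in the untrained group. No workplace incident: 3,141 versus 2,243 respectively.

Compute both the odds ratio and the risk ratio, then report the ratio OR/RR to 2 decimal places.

0.72

From the description: a = 389, b = 3141, c = 1239, d = 2243.
OR = (389·2243)/(3141·1239) = 872527/3891699 = 0.22420
Risk in exposed = 389/3530 = 0.11020; risk in unexposed = 1239/3482 = 0.35583; RR = 0.30969
OR/RR = 0.22420 / 0.30969 = 0.72395
The outcome is not rare, so the OR lies further from 1 than the RR.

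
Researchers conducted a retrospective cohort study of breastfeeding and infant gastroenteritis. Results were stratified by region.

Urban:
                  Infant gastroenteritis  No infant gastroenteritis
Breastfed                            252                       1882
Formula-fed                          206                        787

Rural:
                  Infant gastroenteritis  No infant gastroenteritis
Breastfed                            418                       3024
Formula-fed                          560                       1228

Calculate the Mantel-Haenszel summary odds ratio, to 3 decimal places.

OR_MH = Σ(aᵢdᵢ/nᵢ) / Σ(bᵢcᵢ/nᵢ), where nᵢ is the stratum total.
Stratum 1 (Urban): n = 3127; a·d/n = 252·787/3127 = 63.4231; b·c/n = 1882·206/3127 = 123.9821
Stratum 2 (Rural): n = 5230; a·d/n = 418·1228/5230 = 98.1461; b·c/n = 3024·560/5230 = 323.7935
OR_MH = (63.4231 + 98.1461) / (123.9821 + 323.7935) = 161.5692 / 447.7756 = 0.36083

0.361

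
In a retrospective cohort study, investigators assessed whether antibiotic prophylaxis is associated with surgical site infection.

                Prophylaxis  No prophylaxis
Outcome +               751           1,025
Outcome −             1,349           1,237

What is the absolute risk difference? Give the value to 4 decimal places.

Reading the table with exposure as columns: a = 751 (Prophylaxis, case), b = 1349 (Prophylaxis, non-case), c = 1025 (No prophylaxis, case), d = 1237.
Risk in exposed = 751/2100 = 0.357619; risk in unexposed = 1025/2262 = 0.453139.
Risk difference = 0.357619 − 0.453139 = -0.095520

-0.0955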